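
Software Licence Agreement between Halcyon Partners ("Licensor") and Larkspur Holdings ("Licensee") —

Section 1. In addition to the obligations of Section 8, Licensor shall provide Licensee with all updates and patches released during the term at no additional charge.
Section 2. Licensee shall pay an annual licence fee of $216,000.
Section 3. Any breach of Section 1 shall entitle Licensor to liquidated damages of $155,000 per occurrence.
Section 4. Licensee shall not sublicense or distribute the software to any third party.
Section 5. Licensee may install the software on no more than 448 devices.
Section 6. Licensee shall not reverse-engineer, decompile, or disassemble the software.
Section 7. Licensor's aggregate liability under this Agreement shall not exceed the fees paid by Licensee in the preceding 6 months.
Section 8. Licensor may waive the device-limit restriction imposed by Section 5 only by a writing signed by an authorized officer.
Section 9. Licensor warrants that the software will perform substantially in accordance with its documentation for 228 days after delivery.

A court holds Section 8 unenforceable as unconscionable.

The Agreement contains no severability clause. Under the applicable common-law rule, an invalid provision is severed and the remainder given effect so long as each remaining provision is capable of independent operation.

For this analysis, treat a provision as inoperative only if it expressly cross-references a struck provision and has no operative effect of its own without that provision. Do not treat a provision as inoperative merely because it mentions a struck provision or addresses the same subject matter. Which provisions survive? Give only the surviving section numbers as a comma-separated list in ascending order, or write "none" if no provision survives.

Section 8 is struck. Although Section 1 refers to Section 8, its operative terms do not depend on Section 8, so it remains in effect. Nothing else in the Agreement is defined by reference to Section 8. With no severability clause, the stated default rule severs what cannot stand and enforces each remaining provision that can operate on its own. Section 1, Section 2, Section 3, Section 4, Section 5, Section 6, Section 7, and Section 9 remain in effect.

1, 2, 3, 4, 5, 6, 7, 9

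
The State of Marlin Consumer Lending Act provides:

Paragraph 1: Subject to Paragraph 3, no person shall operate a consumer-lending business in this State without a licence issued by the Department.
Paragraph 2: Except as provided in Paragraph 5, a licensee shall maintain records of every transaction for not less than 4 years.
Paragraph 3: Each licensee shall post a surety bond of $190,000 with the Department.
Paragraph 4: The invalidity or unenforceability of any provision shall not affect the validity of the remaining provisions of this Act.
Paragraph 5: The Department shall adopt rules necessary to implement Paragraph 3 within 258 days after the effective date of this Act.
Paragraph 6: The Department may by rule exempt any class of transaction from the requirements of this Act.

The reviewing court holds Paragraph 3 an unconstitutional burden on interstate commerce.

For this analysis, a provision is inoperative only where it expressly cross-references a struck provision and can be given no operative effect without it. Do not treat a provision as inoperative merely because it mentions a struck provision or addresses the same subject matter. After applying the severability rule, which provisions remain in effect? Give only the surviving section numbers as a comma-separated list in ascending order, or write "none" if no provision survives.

1, 2, 4, 6

Paragraph 3 is struck. The only function of Paragraph 5 is the rulemaking mandate for Paragraph 3, so it cannot stand once Paragraph 3 is removed. Although Paragraph 2 refers to Paragraph 5, its operative terms do not depend on Paragraph 5, so it remains in effect. Although Paragraph 1 refers to Paragraph 3, its operative terms do not depend on Paragraph 3, so it remains in effect. Paragraph 4 is a severability clause and preserves every provision that can still be given independent effect. The provisions still in force are Paragraph 1, Paragraph 2, Paragraph 4, and Paragraph 6.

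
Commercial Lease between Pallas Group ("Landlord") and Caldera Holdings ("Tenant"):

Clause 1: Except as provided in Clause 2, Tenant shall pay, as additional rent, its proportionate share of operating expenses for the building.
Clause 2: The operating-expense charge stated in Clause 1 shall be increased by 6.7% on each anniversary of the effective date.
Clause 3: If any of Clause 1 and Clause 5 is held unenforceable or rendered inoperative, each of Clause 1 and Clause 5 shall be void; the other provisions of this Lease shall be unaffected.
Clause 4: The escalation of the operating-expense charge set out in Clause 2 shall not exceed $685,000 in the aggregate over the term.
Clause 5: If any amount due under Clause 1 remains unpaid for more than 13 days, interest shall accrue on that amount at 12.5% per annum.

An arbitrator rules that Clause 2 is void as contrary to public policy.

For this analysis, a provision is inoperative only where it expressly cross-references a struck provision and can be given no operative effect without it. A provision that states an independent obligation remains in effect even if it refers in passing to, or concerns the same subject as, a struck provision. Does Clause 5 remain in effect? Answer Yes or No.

Clause 2 is struck. Clause 4 has no operative effect of its own apart from Clause 2 and is therefore inoperative. Although Clause 1 refers to Clause 2, its operative terms do not depend on Clause 2, so it remains in effect. Clause 3 ties Clause 1 and Clause 5 together, but none of those is affected here; the remaining provisions continue in force under Clause 3. That leaves Clause 1, Clause 3, and Clause 5 in effect. Clause 5 is among the surviving provisions, so the answer is yes.

Yes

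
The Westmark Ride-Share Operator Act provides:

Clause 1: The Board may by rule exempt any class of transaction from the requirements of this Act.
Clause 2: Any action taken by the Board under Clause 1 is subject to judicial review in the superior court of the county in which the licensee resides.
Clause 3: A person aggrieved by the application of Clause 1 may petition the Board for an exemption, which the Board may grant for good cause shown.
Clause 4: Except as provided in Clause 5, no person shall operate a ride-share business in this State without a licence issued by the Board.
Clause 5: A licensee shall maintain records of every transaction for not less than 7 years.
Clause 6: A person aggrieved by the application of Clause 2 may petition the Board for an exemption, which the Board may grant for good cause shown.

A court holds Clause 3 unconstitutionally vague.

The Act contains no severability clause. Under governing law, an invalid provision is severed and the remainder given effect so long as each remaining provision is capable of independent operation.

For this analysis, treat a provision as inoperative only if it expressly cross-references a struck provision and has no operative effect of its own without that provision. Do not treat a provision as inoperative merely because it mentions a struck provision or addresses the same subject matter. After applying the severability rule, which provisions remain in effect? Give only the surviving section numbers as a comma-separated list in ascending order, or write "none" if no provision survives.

Clause 3 is struck. Nothing else in the Act is defined by reference to Clause 3. With no severability clause, the stated default rule severs what cannot stand and enforces each remaining provision that can operate on its own. That leaves Clause 1, Clause 2, Clause 4, Clause 5, and Clause 6 in effect.

1, 2, 4, 5, 6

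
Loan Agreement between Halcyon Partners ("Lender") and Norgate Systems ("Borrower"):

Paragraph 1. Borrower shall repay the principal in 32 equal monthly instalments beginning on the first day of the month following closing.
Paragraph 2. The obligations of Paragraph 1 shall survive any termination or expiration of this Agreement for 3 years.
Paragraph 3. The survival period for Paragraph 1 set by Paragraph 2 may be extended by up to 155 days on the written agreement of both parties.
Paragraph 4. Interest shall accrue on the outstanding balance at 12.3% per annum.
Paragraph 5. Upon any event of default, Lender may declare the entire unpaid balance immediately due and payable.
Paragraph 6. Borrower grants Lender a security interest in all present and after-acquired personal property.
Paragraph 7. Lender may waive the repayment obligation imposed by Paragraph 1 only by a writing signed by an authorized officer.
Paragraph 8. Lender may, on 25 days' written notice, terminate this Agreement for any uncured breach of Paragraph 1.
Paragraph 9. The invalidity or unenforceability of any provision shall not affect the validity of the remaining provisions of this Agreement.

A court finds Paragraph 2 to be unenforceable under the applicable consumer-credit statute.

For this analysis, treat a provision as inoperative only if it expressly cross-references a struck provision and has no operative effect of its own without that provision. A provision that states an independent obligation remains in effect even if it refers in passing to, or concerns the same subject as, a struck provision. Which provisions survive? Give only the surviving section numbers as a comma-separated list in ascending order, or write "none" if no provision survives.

1, 4, 5, 6, 7, 8, 9

Paragraph 2 is struck. Paragraph 3 operates only by reference to Paragraph 2, so it falls with Paragraph 2. Under the severability clause in Paragraph 9, the remaining provisions continue in force. Paragraph 1, Paragraph 4, Paragraph 5, Paragraph 6, Paragraph 7, Paragraph 8, and Paragraph 9 remain in effect.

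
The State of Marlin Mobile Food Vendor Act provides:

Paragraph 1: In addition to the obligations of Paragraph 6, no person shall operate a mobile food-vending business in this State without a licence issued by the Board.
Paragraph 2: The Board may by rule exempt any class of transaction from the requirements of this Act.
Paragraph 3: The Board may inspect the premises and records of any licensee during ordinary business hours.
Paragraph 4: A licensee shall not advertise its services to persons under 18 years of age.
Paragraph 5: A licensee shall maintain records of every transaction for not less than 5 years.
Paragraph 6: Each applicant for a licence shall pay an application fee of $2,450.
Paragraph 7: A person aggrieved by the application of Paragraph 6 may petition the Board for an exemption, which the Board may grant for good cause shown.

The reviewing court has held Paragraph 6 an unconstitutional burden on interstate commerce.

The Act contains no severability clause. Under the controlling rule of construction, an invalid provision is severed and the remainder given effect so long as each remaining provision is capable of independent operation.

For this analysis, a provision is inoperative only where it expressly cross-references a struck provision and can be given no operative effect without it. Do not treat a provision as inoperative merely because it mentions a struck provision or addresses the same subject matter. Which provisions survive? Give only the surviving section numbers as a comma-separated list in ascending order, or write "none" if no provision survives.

Paragraph 6 is struck. Paragraph 7 has no operative effect of its own apart from Paragraph 6 and is therefore inoperative. Paragraph 1 mentions Paragraph 6 but its own obligation stands independently of Paragraph 6, so Paragraph 1 is not affected. Under the stated default rule, only provisions that cannot operate independently fall away; the rest are enforced. The provisions still in force are Paragraph 1, Paragraph 2, Paragraph 3, Paragraph 4, and Paragraph 5.

1, 2, 3, 4, 5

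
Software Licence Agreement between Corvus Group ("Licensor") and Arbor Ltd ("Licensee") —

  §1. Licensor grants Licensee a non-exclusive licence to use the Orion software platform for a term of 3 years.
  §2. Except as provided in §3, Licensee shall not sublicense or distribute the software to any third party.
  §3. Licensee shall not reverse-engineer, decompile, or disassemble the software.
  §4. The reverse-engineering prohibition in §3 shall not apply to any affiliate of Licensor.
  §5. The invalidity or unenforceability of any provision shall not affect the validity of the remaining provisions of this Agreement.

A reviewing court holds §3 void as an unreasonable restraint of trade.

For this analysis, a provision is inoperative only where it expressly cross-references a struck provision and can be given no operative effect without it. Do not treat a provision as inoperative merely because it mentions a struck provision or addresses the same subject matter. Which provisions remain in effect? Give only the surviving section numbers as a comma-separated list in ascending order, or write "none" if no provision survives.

§3 is struck. §4 does nothing except set the carve-out from the reverse-engineering prohibition by reference to §3; with §3 gone it has no independent effect and is inoperative. §2 mentions §3 but its own obligation stands independently of §3, so §2 is not affected. Under the severability clause in §5, the remaining provisions continue in force. §1, §2, and §5 remain in effect.

1, 2, 5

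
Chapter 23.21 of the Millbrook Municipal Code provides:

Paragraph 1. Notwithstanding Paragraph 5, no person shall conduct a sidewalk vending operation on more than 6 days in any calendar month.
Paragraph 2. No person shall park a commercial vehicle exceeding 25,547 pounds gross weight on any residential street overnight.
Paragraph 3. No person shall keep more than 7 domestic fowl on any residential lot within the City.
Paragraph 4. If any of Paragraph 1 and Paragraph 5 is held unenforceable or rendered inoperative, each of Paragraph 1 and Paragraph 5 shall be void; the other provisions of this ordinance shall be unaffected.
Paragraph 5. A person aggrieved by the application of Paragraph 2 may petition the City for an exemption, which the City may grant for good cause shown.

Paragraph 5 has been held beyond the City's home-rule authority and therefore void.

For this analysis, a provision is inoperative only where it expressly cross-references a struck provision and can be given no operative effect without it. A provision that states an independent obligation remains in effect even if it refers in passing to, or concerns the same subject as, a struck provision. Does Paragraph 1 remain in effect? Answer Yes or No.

Paragraph 5 is struck. No other provision's operative terms depend on Paragraph 5. Paragraph 4 declares Paragraph 1 and Paragraph 5 mutually dependent; since one of them has fallen, all of them are of no effect. That brings down Paragraph 1 as well. The remainder continues in force under Paragraph 4. That leaves Paragraph 2, Paragraph 3, and Paragraph 4 in effect. Paragraph 1 is among the inoperative provisions, so the answer is no.

No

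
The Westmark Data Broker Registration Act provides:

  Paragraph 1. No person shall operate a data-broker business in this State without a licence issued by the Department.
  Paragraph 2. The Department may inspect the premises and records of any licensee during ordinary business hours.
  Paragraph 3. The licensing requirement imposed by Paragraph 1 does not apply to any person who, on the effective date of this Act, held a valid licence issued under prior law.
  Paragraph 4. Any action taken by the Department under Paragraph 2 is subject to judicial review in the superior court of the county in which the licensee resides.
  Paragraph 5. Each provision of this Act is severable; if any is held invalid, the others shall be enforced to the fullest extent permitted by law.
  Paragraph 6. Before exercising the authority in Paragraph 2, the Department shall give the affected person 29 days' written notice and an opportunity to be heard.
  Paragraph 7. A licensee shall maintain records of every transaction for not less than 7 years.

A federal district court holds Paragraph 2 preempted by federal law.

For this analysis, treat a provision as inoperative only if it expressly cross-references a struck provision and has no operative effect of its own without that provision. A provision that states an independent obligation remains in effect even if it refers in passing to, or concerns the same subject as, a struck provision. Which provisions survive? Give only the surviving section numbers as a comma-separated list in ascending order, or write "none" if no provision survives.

1, 3, 5, 7

Paragraph 2 is struck. Paragraph 4 merely fixes the judicial-review right for Paragraph 2; with Paragraph 2 gone it has nothing to operate on and falls away. Paragraph 6 merely fixes the notice-and-hearing requirement for Paragraph 2; with Paragraph 2 gone it has nothing to operate on and falls away. Paragraph 5 is a severability clause and preserves every provision that can still be given independent effect. Paragraph 1, Paragraph 3, Paragraph 5, and Paragraph 7 remain in effect.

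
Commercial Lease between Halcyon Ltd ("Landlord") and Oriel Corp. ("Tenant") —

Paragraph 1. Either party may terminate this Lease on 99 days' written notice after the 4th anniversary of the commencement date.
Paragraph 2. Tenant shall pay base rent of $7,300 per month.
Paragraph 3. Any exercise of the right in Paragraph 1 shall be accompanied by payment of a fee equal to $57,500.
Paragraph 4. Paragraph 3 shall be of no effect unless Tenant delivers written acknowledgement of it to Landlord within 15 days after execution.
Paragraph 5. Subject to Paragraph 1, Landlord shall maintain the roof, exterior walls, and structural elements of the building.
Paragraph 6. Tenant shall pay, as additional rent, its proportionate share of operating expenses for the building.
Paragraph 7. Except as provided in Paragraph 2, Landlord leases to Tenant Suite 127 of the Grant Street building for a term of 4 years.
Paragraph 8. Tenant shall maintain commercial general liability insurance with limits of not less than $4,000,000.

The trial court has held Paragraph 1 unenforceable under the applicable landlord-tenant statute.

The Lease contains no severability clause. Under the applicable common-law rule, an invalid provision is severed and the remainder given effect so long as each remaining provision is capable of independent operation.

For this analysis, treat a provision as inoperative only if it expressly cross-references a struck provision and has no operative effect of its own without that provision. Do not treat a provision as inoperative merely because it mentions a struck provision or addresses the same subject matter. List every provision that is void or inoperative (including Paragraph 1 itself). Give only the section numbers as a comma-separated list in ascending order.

1, 3, 4

Paragraph 1 is struck. The only function of Paragraph 3 is the exercise fee for Paragraph 1, so it cannot stand once Paragraph 1 is removed. Paragraph 4 merely fixes the acknowledgement condition for Paragraph 3; with Paragraph 3 gone it has nothing to operate on and falls away. Although Paragraph 5 refers to Paragraph 1, its operative terms do not depend on Paragraph 1, so it remains in effect. Under the stated default rule, only provisions that cannot operate independently fall away; the rest are enforced. The provisions still in force are Paragraph 2, Paragraph 5, Paragraph 6, Paragraph 7, and Paragraph 8.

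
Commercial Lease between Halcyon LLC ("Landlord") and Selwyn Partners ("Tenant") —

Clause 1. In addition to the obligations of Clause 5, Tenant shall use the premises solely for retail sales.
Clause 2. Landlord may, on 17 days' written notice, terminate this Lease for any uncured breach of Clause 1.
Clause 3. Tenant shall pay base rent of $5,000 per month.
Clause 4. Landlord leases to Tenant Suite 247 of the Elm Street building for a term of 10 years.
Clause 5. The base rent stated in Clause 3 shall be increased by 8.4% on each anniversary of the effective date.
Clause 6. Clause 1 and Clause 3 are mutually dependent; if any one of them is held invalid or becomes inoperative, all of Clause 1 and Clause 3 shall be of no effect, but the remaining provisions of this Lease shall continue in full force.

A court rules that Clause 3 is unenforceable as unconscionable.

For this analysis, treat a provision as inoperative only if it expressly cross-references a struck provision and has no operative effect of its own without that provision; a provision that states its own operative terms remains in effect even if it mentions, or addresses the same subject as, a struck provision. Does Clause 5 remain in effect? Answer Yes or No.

No

Clause 3 is struck. The whole of Clause 5 is the escalation of the base rent, defined by reference to Clause 3, so Clause 5 cannot stand once Clause 3 is removed. Clause 6 declares Clause 1 and Clause 3 mutually dependent; since one of them has fallen, all of them are of no effect. That brings down Clause 1 as well. Clause 2 in turn depends solely on a provision now struck and likewise falls. The remainder continues in force under Clause 6. The provisions still in force are Clause 4 and Clause 6. Clause 5 is among the inoperative provisions, so the answer is no.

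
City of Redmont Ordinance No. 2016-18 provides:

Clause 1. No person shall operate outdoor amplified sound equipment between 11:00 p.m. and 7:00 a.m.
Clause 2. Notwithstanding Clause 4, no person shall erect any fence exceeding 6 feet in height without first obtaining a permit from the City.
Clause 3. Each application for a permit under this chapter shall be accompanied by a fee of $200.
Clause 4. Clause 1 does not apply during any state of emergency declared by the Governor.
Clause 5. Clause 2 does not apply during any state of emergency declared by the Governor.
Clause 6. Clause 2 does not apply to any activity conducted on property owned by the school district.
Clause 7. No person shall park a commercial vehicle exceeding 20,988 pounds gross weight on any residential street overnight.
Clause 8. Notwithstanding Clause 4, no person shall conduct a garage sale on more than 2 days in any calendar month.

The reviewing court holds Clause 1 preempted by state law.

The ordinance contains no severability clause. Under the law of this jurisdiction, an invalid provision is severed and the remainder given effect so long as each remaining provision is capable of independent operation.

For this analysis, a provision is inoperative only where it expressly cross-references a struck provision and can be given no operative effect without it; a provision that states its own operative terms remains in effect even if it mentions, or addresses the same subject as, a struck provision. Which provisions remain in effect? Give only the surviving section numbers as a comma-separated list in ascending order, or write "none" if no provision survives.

2, 3, 5, 6, 7, 8

Clause 1 is struck. Clause 4 operates only by reference to Clause 1, so it falls with Clause 1. Clause 8 mentions Clause 4 but its own obligation stands independently of Clause 4, so Clause 8 is not affected. Clause 2 mentions Clause 4 but its own obligation stands independently of Clause 4, so Clause 2 is not affected. Under the stated default rule, only provisions that cannot operate independently fall away; the rest are enforced. The provisions still in force are Clause 2, Clause 3, Clause 5, Clause 6, Clause 7, and Clause 8.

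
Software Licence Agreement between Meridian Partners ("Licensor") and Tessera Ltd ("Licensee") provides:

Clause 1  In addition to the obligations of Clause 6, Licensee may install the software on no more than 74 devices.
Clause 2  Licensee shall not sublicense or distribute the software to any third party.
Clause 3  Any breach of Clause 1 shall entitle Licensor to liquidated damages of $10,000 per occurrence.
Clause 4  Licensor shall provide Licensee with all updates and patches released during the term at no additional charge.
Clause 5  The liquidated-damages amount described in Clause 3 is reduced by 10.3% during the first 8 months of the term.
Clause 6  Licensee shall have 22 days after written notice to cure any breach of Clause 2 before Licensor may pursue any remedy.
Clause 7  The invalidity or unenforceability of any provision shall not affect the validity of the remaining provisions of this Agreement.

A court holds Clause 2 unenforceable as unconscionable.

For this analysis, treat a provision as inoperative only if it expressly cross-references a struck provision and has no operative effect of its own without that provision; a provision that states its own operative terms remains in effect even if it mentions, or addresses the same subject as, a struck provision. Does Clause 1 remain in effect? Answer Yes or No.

Yes

Clause 2 is struck. The only function of Clause 6 is the cure period for breach of Clause 2, so it cannot stand once Clause 2 is removed. Clause 1 mentions Clause 6 but its own obligation stands independently of Clause 6, so Clause 1 is not affected. Under the severability clause in Clause 7, the remaining provisions continue in force. Clause 1, Clause 3, Clause 4, Clause 5, and Clause 7 remain in effect. Clause 1 is among the surviving provisions, so the answer is yes.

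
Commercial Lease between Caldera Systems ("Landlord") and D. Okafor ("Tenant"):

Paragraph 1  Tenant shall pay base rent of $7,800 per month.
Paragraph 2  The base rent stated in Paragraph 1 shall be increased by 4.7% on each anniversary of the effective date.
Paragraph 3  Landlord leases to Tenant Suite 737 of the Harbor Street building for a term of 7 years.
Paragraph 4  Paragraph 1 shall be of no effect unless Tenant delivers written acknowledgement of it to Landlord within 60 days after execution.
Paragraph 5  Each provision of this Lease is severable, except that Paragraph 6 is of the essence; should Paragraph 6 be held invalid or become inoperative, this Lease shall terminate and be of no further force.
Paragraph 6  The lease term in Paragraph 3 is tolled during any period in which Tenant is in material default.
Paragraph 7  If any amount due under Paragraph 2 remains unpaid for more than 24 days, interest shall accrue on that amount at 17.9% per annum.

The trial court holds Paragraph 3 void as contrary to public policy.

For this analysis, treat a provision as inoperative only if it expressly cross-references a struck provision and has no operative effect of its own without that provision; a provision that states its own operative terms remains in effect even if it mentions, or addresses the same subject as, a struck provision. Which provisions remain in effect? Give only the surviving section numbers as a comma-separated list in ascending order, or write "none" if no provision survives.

Paragraph 3 is struck. The whole of Paragraph 6 is the tolling of the lease term, defined by reference to Paragraph 3, so Paragraph 6 cannot stand once Paragraph 3 is removed. Paragraph 5 makes Paragraph 6 an essential term, and Paragraph 6 has been rendered inoperative by the cascade; under Paragraph 5, the entire Lease is therefore void. No provision of the Lease survives.

none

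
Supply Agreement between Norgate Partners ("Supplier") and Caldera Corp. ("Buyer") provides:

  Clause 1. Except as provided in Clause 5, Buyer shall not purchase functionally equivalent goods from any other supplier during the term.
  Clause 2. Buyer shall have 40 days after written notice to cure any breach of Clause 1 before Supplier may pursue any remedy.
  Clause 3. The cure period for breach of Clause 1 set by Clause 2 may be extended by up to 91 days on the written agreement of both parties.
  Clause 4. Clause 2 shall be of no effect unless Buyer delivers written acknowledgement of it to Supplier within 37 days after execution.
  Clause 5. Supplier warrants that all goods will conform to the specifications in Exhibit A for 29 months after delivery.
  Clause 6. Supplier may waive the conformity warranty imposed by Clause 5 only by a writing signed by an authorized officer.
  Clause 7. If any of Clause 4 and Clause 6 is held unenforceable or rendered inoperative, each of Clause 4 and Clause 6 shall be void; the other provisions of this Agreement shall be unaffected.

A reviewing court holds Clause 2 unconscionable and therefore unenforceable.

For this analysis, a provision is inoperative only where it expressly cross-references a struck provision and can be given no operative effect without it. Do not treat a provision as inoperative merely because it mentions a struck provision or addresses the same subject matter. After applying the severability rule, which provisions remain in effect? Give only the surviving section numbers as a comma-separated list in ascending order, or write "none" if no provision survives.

1, 5, 7

Clause 2 is struck. Clause 3 operates only by reference to Clause 2, so it falls with Clause 2. Clause 4 has no operative effect of its own apart from Clause 2 and is therefore inoperative. Clause 7 declares Clause 4 and Clause 6 mutually dependent; since one of them has fallen, all of them are of no effect. That brings down Clause 6 as well. The remainder continues in force under Clause 7. That leaves Clause 1, Clause 5, and Clause 7 in effect.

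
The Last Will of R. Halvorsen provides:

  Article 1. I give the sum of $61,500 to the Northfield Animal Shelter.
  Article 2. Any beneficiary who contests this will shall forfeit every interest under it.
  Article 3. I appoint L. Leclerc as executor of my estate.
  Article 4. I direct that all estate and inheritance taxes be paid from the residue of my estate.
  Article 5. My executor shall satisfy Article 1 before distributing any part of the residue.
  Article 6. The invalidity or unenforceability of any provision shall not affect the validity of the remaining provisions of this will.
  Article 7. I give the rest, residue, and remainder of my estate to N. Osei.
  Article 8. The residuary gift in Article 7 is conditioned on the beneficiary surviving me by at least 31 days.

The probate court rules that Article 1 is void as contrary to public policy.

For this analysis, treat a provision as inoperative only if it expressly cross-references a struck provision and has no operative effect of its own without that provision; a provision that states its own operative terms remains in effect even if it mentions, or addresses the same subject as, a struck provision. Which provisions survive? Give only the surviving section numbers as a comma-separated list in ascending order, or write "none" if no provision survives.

Article 1 is struck. Article 5 operates only by reference to Article 1, so it falls with Article 1. Under the severability clause in Article 6, the remaining provisions continue in force. The provisions still in force are Article 2, Article 3, Article 4, Article 6, Article 7, and Article 8.

2, 3, 4, 6, 7, 8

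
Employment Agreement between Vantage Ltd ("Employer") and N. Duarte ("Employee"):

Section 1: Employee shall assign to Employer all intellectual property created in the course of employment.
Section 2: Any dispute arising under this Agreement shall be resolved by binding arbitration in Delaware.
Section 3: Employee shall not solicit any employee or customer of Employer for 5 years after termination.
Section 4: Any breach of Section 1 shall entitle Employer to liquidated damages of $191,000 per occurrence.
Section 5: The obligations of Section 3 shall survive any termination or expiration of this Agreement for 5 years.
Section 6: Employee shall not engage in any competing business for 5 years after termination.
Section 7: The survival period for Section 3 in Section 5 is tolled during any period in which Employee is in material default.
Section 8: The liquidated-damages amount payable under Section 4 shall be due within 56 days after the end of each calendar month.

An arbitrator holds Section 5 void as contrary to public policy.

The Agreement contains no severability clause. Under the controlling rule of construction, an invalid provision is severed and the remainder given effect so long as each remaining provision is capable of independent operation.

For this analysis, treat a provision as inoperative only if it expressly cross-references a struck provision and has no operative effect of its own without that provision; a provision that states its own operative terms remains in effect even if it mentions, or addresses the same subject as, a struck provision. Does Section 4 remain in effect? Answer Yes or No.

Section 5 is struck. Section 7 does nothing except set the tolling of the survival period for Section 3 by reference to Section 5; with Section 5 gone it has no independent effect and is inoperative. Under the stated default rule, only provisions that cannot operate independently fall away; the rest are enforced. That leaves Section 1, Section 2, Section 3, Section 4, Section 6, and Section 8 in effect. Section 4 is among the surviving provisions, so the answer is yes.

Yes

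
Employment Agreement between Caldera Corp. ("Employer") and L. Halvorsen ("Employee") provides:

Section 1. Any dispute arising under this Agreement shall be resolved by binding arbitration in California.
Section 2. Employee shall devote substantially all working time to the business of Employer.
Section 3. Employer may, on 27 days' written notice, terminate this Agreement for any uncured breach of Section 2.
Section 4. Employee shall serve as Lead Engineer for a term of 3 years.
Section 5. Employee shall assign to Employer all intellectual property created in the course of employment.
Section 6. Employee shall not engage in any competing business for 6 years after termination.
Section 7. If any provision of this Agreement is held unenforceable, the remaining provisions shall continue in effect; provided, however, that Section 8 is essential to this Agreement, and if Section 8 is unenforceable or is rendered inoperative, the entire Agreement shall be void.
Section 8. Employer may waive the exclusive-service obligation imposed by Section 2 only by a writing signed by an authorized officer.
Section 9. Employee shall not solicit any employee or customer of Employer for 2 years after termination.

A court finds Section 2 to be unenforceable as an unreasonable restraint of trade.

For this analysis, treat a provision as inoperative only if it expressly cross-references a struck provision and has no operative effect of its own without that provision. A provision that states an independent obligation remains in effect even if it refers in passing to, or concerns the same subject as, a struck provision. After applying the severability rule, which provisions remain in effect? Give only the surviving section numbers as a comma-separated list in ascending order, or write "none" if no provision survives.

Section 2 is struck. Section 3 has no operative effect of its own apart from Section 2 and is therefore inoperative. Section 8 merely fixes the waiver condition for Section 2; with Section 2 gone it has nothing to operate on and falls away. Section 7 makes Section 8 an essential term, and Section 8 has been rendered inoperative by the cascade; under Section 7, the entire Agreement is therefore void. No provision of the Agreement survives.

none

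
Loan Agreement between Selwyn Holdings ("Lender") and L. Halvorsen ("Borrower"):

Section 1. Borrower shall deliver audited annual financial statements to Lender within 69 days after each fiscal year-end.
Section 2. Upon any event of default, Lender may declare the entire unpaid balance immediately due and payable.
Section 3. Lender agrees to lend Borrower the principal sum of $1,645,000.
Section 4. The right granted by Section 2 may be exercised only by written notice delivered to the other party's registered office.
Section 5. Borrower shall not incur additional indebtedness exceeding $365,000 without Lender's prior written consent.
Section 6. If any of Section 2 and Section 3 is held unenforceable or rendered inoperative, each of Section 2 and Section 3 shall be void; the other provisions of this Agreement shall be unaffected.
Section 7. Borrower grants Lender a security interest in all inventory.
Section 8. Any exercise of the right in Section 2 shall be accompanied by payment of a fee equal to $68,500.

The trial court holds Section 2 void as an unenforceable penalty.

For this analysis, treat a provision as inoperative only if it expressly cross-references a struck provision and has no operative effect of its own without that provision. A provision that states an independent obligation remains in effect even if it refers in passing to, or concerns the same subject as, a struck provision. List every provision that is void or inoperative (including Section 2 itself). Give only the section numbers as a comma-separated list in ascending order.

Section 2 is struck. The only function of Section 4 is the notice requirement for Section 2, so it cannot stand once Section 2 is removed. Section 8 has no operative effect of its own apart from Section 2 and is therefore inoperative. Section 6 declares Section 2 and Section 3 mutually dependent; since one of them has fallen, all of them are of no effect. That brings down Section 3 as well. The remainder continues in force under Section 6. The provisions still in force are Section 1, Section 5, Section 6, and Section 7.

2, 3, 4, 8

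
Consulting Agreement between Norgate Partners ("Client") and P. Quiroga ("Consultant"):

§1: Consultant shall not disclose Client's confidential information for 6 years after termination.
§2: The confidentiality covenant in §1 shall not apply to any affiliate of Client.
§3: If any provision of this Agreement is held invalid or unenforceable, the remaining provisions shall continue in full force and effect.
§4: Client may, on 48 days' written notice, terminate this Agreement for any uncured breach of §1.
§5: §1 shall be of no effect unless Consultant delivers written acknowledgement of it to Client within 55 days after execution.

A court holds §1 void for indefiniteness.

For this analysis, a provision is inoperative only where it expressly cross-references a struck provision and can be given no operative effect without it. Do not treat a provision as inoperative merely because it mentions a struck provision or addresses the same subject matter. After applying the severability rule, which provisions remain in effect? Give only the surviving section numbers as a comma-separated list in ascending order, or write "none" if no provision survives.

3

§1 is struck. §2 does nothing except set the carve-out from the confidentiality covenant by reference to §1; with §1 gone it has no independent effect and is inoperative. §4 merely fixes the termination right for breach of §1; with §1 gone it has nothing to operate on and falls away. §5 has no operative effect of its own apart from §1 and is therefore inoperative. §3 is a severability clause and preserves every provision that can still be given independent effect. Only §3 remains in effect.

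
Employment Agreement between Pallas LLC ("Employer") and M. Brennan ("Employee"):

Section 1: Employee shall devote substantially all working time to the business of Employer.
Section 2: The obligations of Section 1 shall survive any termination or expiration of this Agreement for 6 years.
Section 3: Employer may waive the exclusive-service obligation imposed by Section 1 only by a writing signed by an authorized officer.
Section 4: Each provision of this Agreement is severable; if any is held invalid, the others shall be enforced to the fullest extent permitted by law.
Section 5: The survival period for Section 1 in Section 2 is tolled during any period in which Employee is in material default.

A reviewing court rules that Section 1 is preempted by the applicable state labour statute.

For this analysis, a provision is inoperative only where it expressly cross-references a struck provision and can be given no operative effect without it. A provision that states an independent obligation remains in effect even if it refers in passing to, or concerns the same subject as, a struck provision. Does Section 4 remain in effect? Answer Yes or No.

Section 1 is struck. Section 2 has no operative effect of its own apart from Section 1 and is therefore inoperative. Section 3 has no operative effect of its own apart from Section 1 and is therefore inoperative. Section 5 has no operative effect of its own apart from Section 2 and is therefore inoperative. Section 4 is a severability clause and preserves every provision that can still be given independent effect. Only Section 4 remains in effect. Section 4 is among the surviving provisions, so the answer is yes.

Yes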